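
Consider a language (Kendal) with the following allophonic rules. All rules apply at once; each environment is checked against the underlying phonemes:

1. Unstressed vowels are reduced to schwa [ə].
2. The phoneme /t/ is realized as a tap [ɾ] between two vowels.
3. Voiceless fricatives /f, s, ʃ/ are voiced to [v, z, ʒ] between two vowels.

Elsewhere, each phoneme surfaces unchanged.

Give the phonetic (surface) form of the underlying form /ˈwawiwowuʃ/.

/w/ (word-initial) is unaffected → [w].
/a/ — between /w/ and /w/; rule 1 does not apply here → [a].
/w/ (between /a/ and /i/) is unaffected → [w].
/i/ meets the environment for rule 1 (in an unstressed syllable) → [ə].
/w/ (between /i/ and /o/): no rule targets it → [w].
/o/ (between /w/ and /w/): in an unstressed syllable, so rule 1 applies → [ə].
/w/ — not in any rule's target class → [w].
/u/ (between /w/ and /ʃ/): in an unstressed syllable, so rule 1 applies → [ə].
/ʃ/ (word-final) is in the target of rule 3 but the environment (between two vowels) is not met → [ʃ].

[ˈwawəwəwəʃ]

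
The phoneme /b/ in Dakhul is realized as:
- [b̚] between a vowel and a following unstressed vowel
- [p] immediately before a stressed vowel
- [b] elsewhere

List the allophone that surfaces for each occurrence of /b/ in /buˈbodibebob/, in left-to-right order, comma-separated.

[b], [p], [b̚], [b̚], [b]

Occurrence 1 (position 1): no conditioning environment matches → elsewhere allophone [b].
Occurrence 2 (position 3): immediately before a stressed vowel → [p].
Occurrence 3 (position 7): between a vowel and a following unstressed vowel → [b̚].
Occurrence 4 (position 9): between a vowel and a following unstressed vowel → [b̚].
Occurrence 5 (position 11): no conditioning environment matches → elsewhere allophone [b].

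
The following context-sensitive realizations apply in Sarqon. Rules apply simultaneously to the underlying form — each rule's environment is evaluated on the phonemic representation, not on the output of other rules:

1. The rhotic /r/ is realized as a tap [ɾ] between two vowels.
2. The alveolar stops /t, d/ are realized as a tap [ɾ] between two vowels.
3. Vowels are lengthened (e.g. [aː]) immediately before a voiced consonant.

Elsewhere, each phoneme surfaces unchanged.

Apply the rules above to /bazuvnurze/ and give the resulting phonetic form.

/b/ (word-initial): no rule targets it → [b].
/a/ (between /b/ and /z/) occurs before a voiced consonant → [aː] by rule 3.
/z/ (between /a/ and /u/) is unaffected → [z].
/u/ (between /z/ and /v/) occurs before a voiced consonant → [uː] by rule 3.
/v/ — not in any rule's target class → [v].
/n/ (between /v/ and /u/): no rule targets it → [n].
/u/ (between /n/ and /r/): before a voiced consonant, so rule 3 applies → [uː].
/r/ (between /u/ and /z/): rule 1 targets it, but not between two vowels → unchanged [r].
/z/ — not in any rule's target class → [z].
/e/ (word-final): rule 3 targets it, but not before a voiced consonant → unchanged [e].

[baːzuːvnuːrze]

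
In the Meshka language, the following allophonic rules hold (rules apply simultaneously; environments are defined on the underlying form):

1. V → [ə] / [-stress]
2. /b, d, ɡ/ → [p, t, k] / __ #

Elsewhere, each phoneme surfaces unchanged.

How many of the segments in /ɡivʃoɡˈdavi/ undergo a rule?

Segments that undergo a rule: /i/ → [ə] (rule 1); /o/ → [ə] (rule 1); /i/ → [ə] (rule 1).
All other segments surface unchanged.

3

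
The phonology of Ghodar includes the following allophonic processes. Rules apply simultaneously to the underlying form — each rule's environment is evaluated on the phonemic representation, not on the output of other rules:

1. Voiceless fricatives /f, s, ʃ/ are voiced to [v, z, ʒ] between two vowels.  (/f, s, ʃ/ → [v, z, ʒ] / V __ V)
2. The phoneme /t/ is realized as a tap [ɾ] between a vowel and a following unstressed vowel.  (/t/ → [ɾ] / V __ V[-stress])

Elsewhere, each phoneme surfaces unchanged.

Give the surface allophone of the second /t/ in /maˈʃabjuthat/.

[t]

/t/ — word-final; rule 2 does not apply here → [t].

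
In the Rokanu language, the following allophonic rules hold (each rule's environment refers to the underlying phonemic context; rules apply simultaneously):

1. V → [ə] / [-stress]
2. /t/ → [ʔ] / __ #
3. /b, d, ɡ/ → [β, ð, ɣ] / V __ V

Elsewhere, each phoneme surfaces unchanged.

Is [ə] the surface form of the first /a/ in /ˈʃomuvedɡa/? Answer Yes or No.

/a/ — word-final, in an unstressed syllable — surfaces as [ə] (rule 1).
The actual realization is [ə], which matches [ə].

Yes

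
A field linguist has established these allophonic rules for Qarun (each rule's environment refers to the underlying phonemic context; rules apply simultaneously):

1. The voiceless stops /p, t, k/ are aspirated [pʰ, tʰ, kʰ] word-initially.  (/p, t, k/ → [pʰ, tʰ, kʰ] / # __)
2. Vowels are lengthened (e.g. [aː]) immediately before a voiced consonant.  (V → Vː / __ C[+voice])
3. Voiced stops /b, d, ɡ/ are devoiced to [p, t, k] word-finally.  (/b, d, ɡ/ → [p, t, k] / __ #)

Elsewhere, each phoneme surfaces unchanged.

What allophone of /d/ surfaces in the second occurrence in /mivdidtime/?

/d/ (between /i/ and /t/): rule 3 targets it, but not word-finally → unchanged [d].

[d]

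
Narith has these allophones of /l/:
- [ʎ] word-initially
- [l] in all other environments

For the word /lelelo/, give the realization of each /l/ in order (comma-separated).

[ʎ], [l], [l]

Occurrence 1 (position 1): word-initially → [ʎ].
Occurrence 2 (position 3): no conditioning environment matches → elsewhere allophone [l].
Occurrence 3 (position 5): no conditioning environment matches → elsewhere allophone [l].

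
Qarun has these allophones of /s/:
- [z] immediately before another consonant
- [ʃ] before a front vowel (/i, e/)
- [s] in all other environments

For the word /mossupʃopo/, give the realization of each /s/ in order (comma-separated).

Occurrence 1 (position 3): immediately before another consonant → [z].
Occurrence 2 (position 4): no conditioning environment matches → elsewhere allophone [s].

[z], [s]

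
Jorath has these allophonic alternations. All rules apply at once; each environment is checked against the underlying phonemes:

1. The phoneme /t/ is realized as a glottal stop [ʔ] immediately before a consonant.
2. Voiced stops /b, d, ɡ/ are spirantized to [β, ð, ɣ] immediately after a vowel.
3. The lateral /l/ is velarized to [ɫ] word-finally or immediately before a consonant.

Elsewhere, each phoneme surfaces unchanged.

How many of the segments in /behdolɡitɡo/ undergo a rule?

2

Segments that undergo a rule: /l/ → [ɫ] (rule 3); /t/ → [ʔ] (rule 1).
All other segments surface unchanged.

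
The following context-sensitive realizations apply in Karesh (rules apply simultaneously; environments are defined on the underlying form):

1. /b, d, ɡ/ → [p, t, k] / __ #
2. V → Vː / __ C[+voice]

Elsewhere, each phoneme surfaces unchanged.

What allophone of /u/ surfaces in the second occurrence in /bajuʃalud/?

/u/ meets the environment for rule 2 (before a voiced consonant) → [uː].

[uː]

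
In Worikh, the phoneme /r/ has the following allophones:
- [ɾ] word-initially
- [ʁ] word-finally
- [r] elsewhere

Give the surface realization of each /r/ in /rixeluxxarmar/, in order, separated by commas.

Occurrence 1 (position 1): word-initially → [ɾ].
Occurrence 2 (position 10): no conditioning environment matches → elsewhere allophone [r].
Occurrence 3 (position 13): word-finally → [ʁ].

[ɾ], [r], [ʁ]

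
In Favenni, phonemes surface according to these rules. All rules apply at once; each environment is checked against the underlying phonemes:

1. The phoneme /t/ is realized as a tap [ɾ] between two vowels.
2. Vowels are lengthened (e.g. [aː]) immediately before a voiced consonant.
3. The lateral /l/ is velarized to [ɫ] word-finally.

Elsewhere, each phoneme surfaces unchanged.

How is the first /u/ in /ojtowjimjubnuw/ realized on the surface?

Rule 2 applies to /u/ (between /j/ and /b/: before a voiced consonant) → [uː].

[uː]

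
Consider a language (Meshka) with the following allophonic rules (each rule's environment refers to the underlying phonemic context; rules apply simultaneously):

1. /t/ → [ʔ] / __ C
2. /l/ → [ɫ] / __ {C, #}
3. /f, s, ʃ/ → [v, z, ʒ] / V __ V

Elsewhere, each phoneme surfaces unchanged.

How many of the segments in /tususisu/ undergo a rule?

3

Segments that undergo a rule: /s/ → [z] (rule 3); /s/ → [z] (rule 3); /s/ → [z] (rule 3).
All other segments surface unchanged.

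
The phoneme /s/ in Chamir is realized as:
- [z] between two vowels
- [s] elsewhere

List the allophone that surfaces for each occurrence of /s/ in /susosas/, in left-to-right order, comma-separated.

[s], [z], [z], [s]

Occurrence 1 (position 1): no conditioning environment matches → elsewhere allophone [s].
Occurrence 2 (position 3): between two vowels → [z].
Occurrence 3 (position 5): between two vowels → [z].
Occurrence 4 (position 7): no conditioning environment matches → elsewhere allophone [s].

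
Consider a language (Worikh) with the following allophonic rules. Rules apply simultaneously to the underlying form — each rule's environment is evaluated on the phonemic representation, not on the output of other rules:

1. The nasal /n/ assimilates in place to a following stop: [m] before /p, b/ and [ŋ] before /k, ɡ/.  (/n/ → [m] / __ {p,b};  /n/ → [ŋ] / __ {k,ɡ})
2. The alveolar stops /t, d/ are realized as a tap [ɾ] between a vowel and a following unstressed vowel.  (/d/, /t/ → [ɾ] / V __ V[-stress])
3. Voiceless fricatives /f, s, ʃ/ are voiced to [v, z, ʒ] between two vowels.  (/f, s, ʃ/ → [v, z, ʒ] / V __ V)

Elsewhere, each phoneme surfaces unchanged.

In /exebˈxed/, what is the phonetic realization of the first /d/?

[d]

/d/ (word-final) is in the target of rule 2 but the environment (between a vowel and a following unstressed vowel) is not met → [d].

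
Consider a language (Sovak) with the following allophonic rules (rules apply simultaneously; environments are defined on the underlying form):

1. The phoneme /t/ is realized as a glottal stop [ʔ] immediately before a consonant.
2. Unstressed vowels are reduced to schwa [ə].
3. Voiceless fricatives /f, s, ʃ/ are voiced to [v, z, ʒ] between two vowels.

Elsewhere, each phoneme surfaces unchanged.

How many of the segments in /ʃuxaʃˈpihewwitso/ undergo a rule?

Segments that undergo a rule: /u/ → [ə] (rule 2); /a/ → [ə] (rule 2); /e/ → [ə] (rule 2); /i/ → [ə] (rule 2); /t/ → [ʔ] (rule 1); /o/ → [ə] (rule 2).
All other segments surface unchanged.

6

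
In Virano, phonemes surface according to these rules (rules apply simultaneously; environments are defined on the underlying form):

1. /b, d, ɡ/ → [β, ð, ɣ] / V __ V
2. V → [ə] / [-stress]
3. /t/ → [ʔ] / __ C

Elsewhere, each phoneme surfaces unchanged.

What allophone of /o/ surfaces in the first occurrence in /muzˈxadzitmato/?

[ə]

/o/ — word-final, in an unstressed syllable — surfaces as [ə] (rule 2).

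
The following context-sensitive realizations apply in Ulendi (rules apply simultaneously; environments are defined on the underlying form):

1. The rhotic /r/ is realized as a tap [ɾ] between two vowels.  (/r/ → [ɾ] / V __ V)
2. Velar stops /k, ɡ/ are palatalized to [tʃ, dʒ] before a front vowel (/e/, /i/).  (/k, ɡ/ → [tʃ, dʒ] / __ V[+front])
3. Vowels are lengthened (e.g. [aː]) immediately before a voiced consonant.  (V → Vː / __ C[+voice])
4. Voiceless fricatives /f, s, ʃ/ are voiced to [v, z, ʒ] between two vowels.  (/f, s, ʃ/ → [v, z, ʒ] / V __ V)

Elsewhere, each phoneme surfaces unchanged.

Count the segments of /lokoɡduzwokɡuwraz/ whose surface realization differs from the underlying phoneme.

Segments that undergo a rule: /o/ → [oː] (rule 3); /u/ → [uː] (rule 3); /u/ → [uː] (rule 3); /a/ → [aː] (rule 3).
All other segments surface unchanged.

4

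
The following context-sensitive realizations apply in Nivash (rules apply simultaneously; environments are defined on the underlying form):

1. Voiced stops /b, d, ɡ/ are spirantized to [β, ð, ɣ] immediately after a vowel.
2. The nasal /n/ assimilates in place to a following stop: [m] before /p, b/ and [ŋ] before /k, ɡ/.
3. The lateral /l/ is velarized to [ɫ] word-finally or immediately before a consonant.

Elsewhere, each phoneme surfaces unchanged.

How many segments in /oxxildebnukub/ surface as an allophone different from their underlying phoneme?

Segments that undergo a rule: /l/ → [ɫ] (rule 3); /b/ → [β] (rule 1); /b/ → [β] (rule 1).
All other segments surface unchanged.

3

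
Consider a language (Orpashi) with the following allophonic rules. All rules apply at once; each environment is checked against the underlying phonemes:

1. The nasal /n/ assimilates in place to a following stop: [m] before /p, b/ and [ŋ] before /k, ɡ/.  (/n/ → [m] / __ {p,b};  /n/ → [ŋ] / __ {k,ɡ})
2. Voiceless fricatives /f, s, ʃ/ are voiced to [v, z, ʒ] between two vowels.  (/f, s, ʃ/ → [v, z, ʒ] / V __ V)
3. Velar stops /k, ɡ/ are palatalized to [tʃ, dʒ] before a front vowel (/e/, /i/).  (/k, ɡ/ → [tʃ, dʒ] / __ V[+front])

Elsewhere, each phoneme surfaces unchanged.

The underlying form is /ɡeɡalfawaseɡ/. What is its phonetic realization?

[dʒeɡalfawazeɡ]

/ɡ/ meets the environment for rule 3 (before a front vowel) → [dʒ].
/ɡ/ (between /e/ and /a/) is in the target of rule 3 but the environment (before a front vowel) is not met → [ɡ].
/f/ (between /l/ and /a/) is in the target of rule 2 but the environment (between two vowels) is not met → [f].
/s/ (between /a/ and /e/): between two vowels, so rule 2 applies → [z].
/ɡ/ (word-final) is in the target of rule 3 but the environment (before a front vowel) is not met → [ɡ].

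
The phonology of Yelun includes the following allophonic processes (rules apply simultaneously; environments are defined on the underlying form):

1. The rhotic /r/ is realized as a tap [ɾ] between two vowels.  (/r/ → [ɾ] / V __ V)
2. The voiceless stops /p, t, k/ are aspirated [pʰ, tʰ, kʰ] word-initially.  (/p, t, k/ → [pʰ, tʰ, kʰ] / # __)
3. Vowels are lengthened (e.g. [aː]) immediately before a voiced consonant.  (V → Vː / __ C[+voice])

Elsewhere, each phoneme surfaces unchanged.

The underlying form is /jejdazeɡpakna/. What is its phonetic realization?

[jeːjdaːzeːɡpakna]

/j/ (word-initial): no rule targets it → [j].
Rule 3 applies to /e/ (between /j/ and /j/: before a voiced consonant) → [eː].
/j/ (between /e/ and /d/): no rule targets it → [j].
/d/ (between /j/ and /a/) is unaffected → [d].
/a/ (between /d/ and /z/): before a voiced consonant, so rule 3 applies → [aː].
/z/ — not in any rule's target class → [z].
Rule 3 applies to /e/ (between /z/ and /ɡ/: before a voiced consonant) → [eː].
/ɡ/ (between /e/ and /p/): no rule targets it → [ɡ].
/p/ (between /ɡ/ and /a/): rule 2 targets it, but not word-initially → unchanged [p].
/a/ (between /p/ and /k/) fails the environment for rule 3, so it stays [a].
/k/ (between /a/ and /n/): rule 2 targets it, but not word-initially → unchanged [k].
/n/ stays [n].
/a/ (word-final) is in the target of rule 3 but the environment (before a voiced consonant) is not met → [a].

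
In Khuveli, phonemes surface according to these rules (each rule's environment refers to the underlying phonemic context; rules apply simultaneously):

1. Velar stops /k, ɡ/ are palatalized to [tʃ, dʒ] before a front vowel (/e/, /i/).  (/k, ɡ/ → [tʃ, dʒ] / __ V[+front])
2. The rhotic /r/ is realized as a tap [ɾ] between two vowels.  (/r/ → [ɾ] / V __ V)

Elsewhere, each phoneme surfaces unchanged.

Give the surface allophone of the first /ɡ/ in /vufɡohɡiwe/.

/ɡ/ (between /f/ and /o/) is in the target of rule 1 but the environment (before a front vowel) is not met → [ɡ].

[ɡ]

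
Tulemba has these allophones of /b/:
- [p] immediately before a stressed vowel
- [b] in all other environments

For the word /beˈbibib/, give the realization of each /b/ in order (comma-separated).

[b], [p], [b], [b]

Occurrence 1 (position 1): no conditioning environment matches → elsewhere allophone [b].
Occurrence 2 (position 3): immediately before a stressed vowel → [p].
Occurrence 3 (position 5): no conditioning environment matches → elsewhere allophone [b].
Occurrence 4 (position 7): no conditioning environment matches → elsewhere allophone [b].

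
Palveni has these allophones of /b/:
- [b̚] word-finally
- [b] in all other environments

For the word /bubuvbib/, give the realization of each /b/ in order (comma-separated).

[b], [b], [b], [b̚]

Occurrence 1 (position 1): no conditioning environment matches → elsewhere allophone [b].
Occurrence 2 (position 3): no conditioning environment matches → elsewhere allophone [b].
Occurrence 3 (position 6): no conditioning environment matches → elsewhere allophone [b].
Occurrence 4 (position 8): word-finally → [b̚].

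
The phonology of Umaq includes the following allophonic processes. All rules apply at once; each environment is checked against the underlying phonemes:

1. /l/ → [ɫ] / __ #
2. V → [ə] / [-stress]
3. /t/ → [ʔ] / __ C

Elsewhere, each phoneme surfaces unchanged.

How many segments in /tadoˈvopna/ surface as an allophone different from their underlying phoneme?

Segments that undergo a rule: /a/ → [ə] (rule 2); /o/ → [ə] (rule 2); /a/ → [ə] (rule 2).
All other segments surface unchanged.

3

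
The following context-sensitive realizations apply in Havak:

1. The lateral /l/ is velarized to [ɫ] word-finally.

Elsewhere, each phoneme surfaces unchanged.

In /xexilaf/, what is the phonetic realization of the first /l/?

/l/ (between /i/ and /a/) fails the environment for rule 1, so it stays [l].

[l]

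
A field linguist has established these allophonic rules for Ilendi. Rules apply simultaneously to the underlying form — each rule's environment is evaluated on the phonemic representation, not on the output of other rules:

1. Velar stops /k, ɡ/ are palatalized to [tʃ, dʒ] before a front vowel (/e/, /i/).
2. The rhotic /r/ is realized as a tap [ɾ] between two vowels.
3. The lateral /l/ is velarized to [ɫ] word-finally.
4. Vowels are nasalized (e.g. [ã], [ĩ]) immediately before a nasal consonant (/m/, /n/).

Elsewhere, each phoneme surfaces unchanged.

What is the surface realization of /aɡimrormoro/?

[adʒĩmrormoɾo]

/a/ (word-initial) fails the environment for rule 4, so it stays [a].
/ɡ/ meets the environment for rule 1 (before a front vowel) → [dʒ].
Rule 4 applies to /i/ (between /ɡ/ and /m/: before a nasal consonant) → [ĩ].
/r/ (between /m/ and /o/) fails the environment for rule 2, so it stays [r].
/o/ (between /r/ and /r/): rule 4 targets it, but not before a nasal consonant → unchanged [o].
/r/ (between /o/ and /m/): rule 2 targets it, but not between two vowels → unchanged [r].
/o/ — between /m/ and /r/; rule 4 does not apply here → [o].
Rule 2 applies to /r/ (between /o/ and /o/: between two vowels) → [ɾ].
/o/ (word-final) fails the environment for rule 4, so it stays [o].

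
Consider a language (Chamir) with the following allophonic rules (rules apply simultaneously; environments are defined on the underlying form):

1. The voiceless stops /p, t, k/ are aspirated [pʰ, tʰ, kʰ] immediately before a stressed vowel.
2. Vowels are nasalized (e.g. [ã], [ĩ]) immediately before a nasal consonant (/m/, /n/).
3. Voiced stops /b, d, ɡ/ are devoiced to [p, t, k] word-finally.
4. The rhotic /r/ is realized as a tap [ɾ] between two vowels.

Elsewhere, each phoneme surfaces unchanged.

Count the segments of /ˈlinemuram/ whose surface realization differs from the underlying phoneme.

Segments that undergo a rule: /i/ → [ĩ] (rule 2); /e/ → [ẽ] (rule 2); /r/ → [ɾ] (rule 4); /a/ → [ã] (rule 2).
All other segments surface unchanged.

4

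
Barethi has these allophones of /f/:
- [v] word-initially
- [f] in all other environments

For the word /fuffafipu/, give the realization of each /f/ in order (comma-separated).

Occurrence 1 (position 1): word-initially → [v].
Occurrence 2 (position 3): no conditioning environment matches → elsewhere allophone [f].
Occurrence 3 (position 4): no conditioning environment matches → elsewhere allophone [f].
Occurrence 4 (position 6): no conditioning environment matches → elsewhere allophone [f].

[v], [f], [f], [f]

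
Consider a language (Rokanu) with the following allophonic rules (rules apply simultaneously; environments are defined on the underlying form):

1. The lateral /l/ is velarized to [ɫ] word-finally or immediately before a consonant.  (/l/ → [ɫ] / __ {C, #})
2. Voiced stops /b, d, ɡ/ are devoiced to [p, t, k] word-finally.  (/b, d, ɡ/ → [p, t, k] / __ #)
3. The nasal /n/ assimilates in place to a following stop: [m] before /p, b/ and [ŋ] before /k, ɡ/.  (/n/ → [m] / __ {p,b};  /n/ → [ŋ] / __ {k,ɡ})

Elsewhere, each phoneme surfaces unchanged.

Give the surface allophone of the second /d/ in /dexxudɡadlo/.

/d/ (between /u/ and /ɡ/) is in the target of rule 2 but the environment (word-finally) is not met → [d].

[d]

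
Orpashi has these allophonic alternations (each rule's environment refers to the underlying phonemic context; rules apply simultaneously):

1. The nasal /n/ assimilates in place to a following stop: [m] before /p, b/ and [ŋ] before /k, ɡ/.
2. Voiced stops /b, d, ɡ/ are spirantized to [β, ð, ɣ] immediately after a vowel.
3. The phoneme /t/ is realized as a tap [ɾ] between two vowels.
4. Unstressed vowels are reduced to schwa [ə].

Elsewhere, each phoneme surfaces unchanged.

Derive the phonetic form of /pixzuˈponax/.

/p/ — not in any rule's target class → [p].
/i/ — between /p/ and /x/, in an unstressed syllable — surfaces as [ə] (rule 4).
/x/ — not in any rule's target class → [x].
/z/ stays [z].
/u/ (between /z/ and /p/) occurs in an unstressed syllable → [ə] by rule 4.
/p/ (between /u/ and /o/) is unaffected → [p].
/o/ (between /p/ and /n/) is in the target of rule 4 but the environment (in an unstressed syllable) is not met → [o].
/n/ (between /o/ and /a/) fails the environment for rule 1, so it stays [n].
/a/ (between /n/ and /x/): in an unstressed syllable, so rule 4 applies → [ə].
/x/ (word-final) is unaffected → [x].

[pəxzəˈponəx]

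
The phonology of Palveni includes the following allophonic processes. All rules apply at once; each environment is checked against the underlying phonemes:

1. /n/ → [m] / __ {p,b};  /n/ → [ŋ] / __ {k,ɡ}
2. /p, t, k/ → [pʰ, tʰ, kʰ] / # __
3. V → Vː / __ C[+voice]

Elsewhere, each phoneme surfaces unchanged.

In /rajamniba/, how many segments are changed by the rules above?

3

Segments that undergo a rule: /a/ → [aː] (rule 3); /a/ → [aː] (rule 3); /i/ → [iː] (rule 3).
All other segments surface unchanged.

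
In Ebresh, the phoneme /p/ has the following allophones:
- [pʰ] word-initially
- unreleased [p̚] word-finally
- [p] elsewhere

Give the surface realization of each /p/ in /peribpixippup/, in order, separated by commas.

Occurrence 1 (position 1): word-initially → [pʰ].
Occurrence 2 (position 6): no conditioning environment matches → elsewhere allophone [p].
Occurrence 3 (position 10): no conditioning environment matches → elsewhere allophone [p].
Occurrence 4 (position 11): no conditioning environment matches → elsewhere allophone [p].
Occurrence 5 (position 13): word-finally → [p̚].

[pʰ], [p], [p], [p], [p̚]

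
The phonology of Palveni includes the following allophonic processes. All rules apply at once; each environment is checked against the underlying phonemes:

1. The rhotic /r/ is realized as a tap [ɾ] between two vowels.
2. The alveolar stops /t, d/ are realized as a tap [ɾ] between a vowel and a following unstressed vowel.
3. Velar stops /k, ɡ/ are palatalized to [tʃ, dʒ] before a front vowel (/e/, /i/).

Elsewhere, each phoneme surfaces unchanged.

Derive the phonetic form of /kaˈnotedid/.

/k/ (word-initial): rule 3 targets it, but not before a front vowel → unchanged [k].
Rule 2 applies to /t/ (between /o/ and /e/: between a vowel and a following unstressed vowel) → [ɾ].
Rule 2 applies to /d/ (between /e/ and /i/: between a vowel and a following unstressed vowel) → [ɾ].
/d/ (word-final) is in the target of rule 2 but the environment (between a vowel and a following unstressed vowel) is not met → [d].

[kaˈnoɾeɾid]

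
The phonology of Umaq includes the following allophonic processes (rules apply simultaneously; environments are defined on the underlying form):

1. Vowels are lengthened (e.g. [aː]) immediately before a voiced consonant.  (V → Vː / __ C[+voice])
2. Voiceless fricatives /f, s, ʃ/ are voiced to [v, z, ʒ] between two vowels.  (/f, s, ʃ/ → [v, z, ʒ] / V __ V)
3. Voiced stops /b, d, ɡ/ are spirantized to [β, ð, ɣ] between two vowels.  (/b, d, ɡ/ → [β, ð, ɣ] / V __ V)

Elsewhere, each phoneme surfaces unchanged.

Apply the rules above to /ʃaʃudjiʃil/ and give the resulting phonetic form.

[ʃaʒuːdjiʒiːl]

/ʃ/ (word-initial) is in the target of rule 2 but the environment (between two vowels) is not met → [ʃ].
/a/ (between /ʃ/ and /ʃ/) fails the environment for rule 1, so it stays [a].
/ʃ/ meets the environment for rule 2 (between two vowels) → [ʒ].
/u/ (between /ʃ/ and /d/): before a voiced consonant, so rule 1 applies → [uː].
/d/ (between /u/ and /j/) is in the target of rule 3 but the environment (between two vowels) is not met → [d].
/j/ (between /d/ and /i/): no rule targets it → [j].
/i/ (between /j/ and /ʃ/) fails the environment for rule 1, so it stays [i].
Rule 2 applies to /ʃ/ (between /i/ and /i/: between two vowels) → [ʒ].
/i/ (between /ʃ/ and /l/) occurs before a voiced consonant → [iː] by rule 1.
/l/ — not in any rule's target class → [l].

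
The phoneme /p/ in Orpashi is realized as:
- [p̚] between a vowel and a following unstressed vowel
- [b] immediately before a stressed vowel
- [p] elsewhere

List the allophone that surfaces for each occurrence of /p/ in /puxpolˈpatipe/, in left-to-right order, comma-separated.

[p], [p], [b], [p̚]

Occurrence 1 (position 1): no conditioning environment matches → elsewhere allophone [p].
Occurrence 2 (position 4): no conditioning environment matches → elsewhere allophone [p].
Occurrence 3 (position 7): immediately before a stressed vowel → [b].
Occurrence 4 (position 11): between a vowel and a following unstressed vowel → [p̚].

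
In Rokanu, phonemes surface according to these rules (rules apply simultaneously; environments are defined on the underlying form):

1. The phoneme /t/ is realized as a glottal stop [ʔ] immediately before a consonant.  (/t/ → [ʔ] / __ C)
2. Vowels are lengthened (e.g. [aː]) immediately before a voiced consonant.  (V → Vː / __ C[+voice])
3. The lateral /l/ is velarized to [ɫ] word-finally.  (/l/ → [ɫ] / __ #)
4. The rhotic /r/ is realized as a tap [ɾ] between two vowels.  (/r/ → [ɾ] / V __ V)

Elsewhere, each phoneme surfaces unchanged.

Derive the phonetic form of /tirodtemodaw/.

[tiːɾoːdteːmoːdaːw]

/t/ (word-initial) fails the environment for rule 1, so it stays [t].
/i/ — between /t/ and /r/, before a voiced consonant — surfaces as [iː] (rule 2).
Rule 4 applies to /r/ (between /i/ and /o/: between two vowels) → [ɾ].
/o/ (between /r/ and /d/): before a voiced consonant, so rule 2 applies → [oː].
/d/ — not in any rule's target class → [d].
/t/ — between /d/ and /e/; rule 1 does not apply here → [t].
/e/ meets the environment for rule 2 (before a voiced consonant) → [eː].
/m/ stays [m].
/o/ (between /m/ and /d/) occurs before a voiced consonant → [oː] by rule 2.
/d/ stays [d].
Rule 2 applies to /a/ (between /d/ and /w/: before a voiced consonant) → [aː].
/w/ (word-final) is unaffected → [w].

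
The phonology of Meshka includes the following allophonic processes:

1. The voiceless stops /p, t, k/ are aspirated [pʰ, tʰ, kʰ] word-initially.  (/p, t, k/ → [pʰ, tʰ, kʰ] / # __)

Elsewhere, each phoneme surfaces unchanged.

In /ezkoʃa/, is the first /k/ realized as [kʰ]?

No

/k/ (between /z/ and /o/): rule 1 targets it, but not word-initially → unchanged [k].
The actual realization is [k], not [kʰ].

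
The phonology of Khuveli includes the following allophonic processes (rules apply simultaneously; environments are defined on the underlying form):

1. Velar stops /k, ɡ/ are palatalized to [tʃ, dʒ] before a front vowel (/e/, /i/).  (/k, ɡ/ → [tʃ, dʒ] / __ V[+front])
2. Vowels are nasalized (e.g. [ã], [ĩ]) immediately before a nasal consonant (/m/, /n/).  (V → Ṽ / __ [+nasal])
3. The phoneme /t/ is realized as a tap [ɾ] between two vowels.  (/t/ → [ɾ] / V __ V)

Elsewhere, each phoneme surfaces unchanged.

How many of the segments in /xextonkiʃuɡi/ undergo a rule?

3

Segments that undergo a rule: /o/ → [õ] (rule 2); /k/ → [tʃ] (rule 1); /ɡ/ → [dʒ] (rule 1).
All other segments surface unchanged.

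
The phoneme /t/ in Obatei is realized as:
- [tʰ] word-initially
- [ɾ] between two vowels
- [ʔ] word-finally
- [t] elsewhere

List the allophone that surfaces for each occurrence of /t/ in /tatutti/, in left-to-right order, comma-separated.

[tʰ], [ɾ], [t], [t]

Occurrence 1 (position 1): word-initially → [tʰ].
Occurrence 2 (position 3): between two vowels → [ɾ].
Occurrence 3 (position 5): no conditioning environment matches → elsewhere allophone [t].
Occurrence 4 (position 6): no conditioning environment matches → elsewhere allophone [t].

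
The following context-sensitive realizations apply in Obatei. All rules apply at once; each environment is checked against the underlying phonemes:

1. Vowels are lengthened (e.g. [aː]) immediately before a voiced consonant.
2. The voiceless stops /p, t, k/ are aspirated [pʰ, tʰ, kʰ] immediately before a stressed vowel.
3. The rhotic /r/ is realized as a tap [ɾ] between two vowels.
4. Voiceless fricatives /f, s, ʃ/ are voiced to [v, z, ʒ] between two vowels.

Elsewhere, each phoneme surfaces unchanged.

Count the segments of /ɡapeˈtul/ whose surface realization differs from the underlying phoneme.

Segments that undergo a rule: /t/ → [tʰ] (rule 2); /u/ → [uː] (rule 1).
All other segments surface unchanged.

2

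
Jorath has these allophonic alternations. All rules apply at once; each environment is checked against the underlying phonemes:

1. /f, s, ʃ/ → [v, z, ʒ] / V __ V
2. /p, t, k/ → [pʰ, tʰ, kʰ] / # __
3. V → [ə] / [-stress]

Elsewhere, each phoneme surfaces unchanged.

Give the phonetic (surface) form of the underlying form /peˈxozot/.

[pʰəˈxozət]

/p/ (word-initial): word-initially, so rule 2 applies → [pʰ].
Rule 3 applies to /e/ (between /p/ and /x/: in an unstressed syllable) → [ə].
/x/ — not in any rule's target class → [x].
/o/ (between /x/ and /z/) fails the environment for rule 3, so it stays [o].
/z/ — not in any rule's target class → [z].
/o/ — between /z/ and /t/, in an unstressed syllable — surfaces as [ə] (rule 3).
/t/ (word-final) fails the environment for rule 2, so it stays [t].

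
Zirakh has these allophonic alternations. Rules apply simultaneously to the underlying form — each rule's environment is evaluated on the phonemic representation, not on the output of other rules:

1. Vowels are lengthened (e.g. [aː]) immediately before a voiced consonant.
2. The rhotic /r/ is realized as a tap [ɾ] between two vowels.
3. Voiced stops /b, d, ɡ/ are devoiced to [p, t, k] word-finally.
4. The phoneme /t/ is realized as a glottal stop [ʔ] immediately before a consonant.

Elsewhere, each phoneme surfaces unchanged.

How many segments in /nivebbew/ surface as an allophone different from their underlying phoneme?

3

Segments that undergo a rule: /i/ → [iː] (rule 1); /e/ → [eː] (rule 1); /e/ → [eː] (rule 1).
All other segments surface unchanged.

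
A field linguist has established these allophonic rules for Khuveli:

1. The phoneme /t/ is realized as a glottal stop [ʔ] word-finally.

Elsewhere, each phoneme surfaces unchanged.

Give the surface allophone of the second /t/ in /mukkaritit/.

/t/ (word-final) occurs word-finally → [ʔ] by rule 1.

[ʔ]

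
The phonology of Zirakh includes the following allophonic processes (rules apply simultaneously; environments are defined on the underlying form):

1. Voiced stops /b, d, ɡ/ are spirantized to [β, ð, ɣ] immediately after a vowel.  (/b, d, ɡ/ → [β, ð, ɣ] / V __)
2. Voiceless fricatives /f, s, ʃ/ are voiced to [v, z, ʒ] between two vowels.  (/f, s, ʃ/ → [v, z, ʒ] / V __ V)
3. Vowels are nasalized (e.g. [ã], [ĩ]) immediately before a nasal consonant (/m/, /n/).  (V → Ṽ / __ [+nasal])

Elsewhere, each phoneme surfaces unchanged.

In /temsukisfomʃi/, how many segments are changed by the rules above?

Segments that undergo a rule: /e/ → [ẽ] (rule 3); /o/ → [õ] (rule 3).
All other segments surface unchanged.

2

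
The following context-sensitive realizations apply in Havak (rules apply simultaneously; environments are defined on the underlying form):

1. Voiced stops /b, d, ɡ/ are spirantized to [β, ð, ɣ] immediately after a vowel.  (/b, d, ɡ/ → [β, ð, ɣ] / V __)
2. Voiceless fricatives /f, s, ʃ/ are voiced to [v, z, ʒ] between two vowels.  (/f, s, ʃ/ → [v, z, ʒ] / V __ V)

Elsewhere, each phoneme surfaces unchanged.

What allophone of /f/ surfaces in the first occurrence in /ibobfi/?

/f/ (between /b/ and /i/) is in the target of rule 2 but the environment (between two vowels) is not met → [f].

[f]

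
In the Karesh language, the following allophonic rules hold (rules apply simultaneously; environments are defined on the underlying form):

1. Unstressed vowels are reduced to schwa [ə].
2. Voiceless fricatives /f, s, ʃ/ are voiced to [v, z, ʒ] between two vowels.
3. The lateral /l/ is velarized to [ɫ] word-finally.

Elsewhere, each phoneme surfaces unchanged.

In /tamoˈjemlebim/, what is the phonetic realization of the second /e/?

[ə]

Rule 1 applies to /e/ (between /l/ and /b/: in an unstressed syllable) → [ə].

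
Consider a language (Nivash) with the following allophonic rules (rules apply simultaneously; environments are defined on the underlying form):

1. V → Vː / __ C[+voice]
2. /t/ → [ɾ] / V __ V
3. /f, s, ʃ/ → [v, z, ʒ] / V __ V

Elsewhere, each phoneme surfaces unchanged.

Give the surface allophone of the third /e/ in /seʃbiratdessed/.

/e/ (between /s/ and /d/): before a voiced consonant, so rule 1 applies → [eː].

[eː]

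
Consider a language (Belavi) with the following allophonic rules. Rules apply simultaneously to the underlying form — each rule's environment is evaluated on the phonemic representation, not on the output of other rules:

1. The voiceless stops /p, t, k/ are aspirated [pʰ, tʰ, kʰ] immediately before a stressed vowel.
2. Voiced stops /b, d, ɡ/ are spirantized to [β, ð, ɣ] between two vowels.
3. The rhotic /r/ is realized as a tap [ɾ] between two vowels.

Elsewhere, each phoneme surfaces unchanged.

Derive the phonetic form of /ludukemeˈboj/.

[luðukemeˈβoj]

/l/ stays [l].
/u/ (between /l/ and /d/): no rule targets it → [u].
/d/ meets the environment for rule 2 (between two vowels) → [ð].
/u/ stays [u].
/k/ (between /u/ and /e/): rule 1 targets it, but not immediately before a stressed vowel → unchanged [k].
/e/ (between /k/ and /m/): no rule targets it → [e].
/m/ — not in any rule's target class → [m].
/e/ stays [e].
/b/ meets the environment for rule 2 (between two vowels) → [β].
/o/ (between /b/ and /j/) is unaffected → [o].
/j/ — not in any rule's target class → [j].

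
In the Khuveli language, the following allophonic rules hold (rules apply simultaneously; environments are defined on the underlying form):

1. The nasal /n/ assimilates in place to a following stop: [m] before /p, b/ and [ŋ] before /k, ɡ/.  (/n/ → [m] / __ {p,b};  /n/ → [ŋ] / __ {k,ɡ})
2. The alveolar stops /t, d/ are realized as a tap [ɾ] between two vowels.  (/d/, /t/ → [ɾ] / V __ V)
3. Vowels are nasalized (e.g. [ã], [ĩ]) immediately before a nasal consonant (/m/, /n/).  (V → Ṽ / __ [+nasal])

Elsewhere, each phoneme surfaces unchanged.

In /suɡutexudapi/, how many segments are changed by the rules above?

Segments that undergo a rule: /t/ → [ɾ] (rule 2); /d/ → [ɾ] (rule 2).
All other segments surface unchanged.

2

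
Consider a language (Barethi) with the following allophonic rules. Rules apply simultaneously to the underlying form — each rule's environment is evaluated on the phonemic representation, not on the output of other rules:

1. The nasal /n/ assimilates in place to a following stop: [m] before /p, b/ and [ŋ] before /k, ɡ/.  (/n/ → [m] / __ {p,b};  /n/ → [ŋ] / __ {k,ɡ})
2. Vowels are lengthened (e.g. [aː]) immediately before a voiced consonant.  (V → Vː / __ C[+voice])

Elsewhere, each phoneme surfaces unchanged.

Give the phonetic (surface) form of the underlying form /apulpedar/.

/a/ (word-initial) is in the target of rule 2 but the environment (before a voiced consonant) is not met → [a].
/p/ stays [p].
Rule 2 applies to /u/ (between /p/ and /l/: before a voiced consonant) → [uː].
/l/ stays [l].
/p/ (between /l/ and /e/) is unaffected → [p].
Rule 2 applies to /e/ (between /p/ and /d/: before a voiced consonant) → [eː].
/d/ (between /e/ and /a/) is unaffected → [d].
Rule 2 applies to /a/ (between /d/ and /r/: before a voiced consonant) → [aː].
/r/ stays [r].

[apuːlpeːdaːr]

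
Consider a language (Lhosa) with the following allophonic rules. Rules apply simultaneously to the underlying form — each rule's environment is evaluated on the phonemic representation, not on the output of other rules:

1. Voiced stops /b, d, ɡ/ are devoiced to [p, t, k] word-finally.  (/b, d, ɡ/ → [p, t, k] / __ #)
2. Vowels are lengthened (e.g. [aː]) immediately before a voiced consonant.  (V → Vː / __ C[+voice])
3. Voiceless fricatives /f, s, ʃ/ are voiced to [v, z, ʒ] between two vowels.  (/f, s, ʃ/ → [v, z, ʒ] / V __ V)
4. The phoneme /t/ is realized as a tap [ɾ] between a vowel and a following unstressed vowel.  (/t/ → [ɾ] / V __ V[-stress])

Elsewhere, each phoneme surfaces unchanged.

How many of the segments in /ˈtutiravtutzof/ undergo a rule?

3

Segments that undergo a rule: /t/ → [ɾ] (rule 4); /i/ → [iː] (rule 2); /a/ → [aː] (rule 2).
All other segments surface unchanged.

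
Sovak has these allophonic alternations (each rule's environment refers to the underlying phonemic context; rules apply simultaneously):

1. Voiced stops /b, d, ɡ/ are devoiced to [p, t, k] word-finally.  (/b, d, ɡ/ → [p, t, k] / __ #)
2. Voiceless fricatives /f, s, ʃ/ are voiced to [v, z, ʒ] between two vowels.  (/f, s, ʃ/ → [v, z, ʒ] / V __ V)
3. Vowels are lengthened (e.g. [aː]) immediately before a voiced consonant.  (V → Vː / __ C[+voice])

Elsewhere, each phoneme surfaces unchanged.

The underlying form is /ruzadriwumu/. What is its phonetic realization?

/r/ (word-initial) is unaffected → [r].
/u/ meets the environment for rule 3 (before a voiced consonant) → [uː].
/z/ (between /u/ and /a/) is unaffected → [z].
/a/ (between /z/ and /d/) occurs before a voiced consonant → [aː] by rule 3.
/d/ — between /a/ and /r/; rule 1 does not apply here → [d].
/r/ stays [r].
Rule 3 applies to /i/ (between /r/ and /w/: before a voiced consonant) → [iː].
/w/ — not in any rule's target class → [w].
Rule 3 applies to /u/ (between /w/ and /m/: before a voiced consonant) → [uː].
/m/ stays [m].
/u/ (word-final) fails the environment for rule 3, so it stays [u].

[ruːzaːdriːwuːmu]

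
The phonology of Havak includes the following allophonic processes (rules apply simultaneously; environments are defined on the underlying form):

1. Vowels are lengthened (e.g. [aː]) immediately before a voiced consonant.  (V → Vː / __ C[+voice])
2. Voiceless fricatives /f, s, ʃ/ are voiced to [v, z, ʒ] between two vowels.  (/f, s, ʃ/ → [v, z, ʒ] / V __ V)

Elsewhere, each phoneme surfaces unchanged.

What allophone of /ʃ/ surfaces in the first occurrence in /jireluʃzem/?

[ʃ]

/ʃ/ (between /u/ and /z/) is in the target of rule 2 but the environment (between two vowels) is not met → [ʃ].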